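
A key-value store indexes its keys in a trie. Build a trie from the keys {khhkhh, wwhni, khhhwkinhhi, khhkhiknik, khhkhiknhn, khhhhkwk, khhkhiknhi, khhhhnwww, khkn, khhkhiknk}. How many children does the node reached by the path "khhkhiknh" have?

Walk "khhkhiknh" from the root, arriving at one node.
Distinct next characters after "khhkhiknh": i, n.
That node has 2 child edges.

2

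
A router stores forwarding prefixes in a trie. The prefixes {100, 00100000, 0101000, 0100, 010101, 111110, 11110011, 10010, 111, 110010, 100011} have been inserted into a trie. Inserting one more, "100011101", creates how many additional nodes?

"100011" is already a path in the trie; the remaining "101" must be added.
New nodes needed: |"100011101"| − 6 = 9 − 6 = 3.

3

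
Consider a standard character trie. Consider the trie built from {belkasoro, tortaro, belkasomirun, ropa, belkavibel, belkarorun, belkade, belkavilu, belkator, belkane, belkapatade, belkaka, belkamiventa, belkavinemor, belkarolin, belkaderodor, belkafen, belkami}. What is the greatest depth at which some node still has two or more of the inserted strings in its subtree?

7

Look for the deepest trie node that still has at least two words in its subtree.
"belkade" and "belkaderodor" agree on "belkade" (7 characters) before diverging; nothing deeper is shared.
Longest shared-prefix length: 7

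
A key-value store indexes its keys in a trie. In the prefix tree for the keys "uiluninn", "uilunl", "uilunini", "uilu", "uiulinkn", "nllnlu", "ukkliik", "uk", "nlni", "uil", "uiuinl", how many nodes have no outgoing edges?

8

A leaf is a node with no children — equivalently, the end of a word that is not a proper prefix of any other stored word.
Those words: "nllnlu", "nlni", "uilunini", "uiluninn", "uilunl", "uiuinl", "uiulinkn", "ukkliik"
Leaf count: 8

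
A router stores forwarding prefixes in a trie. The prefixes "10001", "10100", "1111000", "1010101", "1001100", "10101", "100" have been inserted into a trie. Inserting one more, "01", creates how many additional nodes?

Nothing in the trie begins with "0"; the whole of "01" is new.
2 − 0 = 2 new nodes.

2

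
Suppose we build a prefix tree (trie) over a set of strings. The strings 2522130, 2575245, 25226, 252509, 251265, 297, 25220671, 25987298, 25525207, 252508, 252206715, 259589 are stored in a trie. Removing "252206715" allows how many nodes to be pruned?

1

A node on "252206715"'s path can go only if nothing else ends at it or branches off below it.
The suffix "5" (1 node) is used only by "252206715"; "25220671" is itself a stored word, so pruning stops there.
Nodes removed: 1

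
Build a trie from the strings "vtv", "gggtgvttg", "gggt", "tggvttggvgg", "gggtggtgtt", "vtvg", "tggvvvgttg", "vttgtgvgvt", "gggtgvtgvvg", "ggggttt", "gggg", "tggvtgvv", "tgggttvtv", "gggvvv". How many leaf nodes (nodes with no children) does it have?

Leaves are exactly the stored words that no other stored word extends.
Those words: "ggggttt", "gggtggtgtt", "gggtgvtgvvg", "gggtgvttg", "gggvvv", "tgggttvtv", "tggvtgvv", "tggvttggvgg", "tggvvvgttg", "vttgtgvgvt", "vtvg"
Leaf count: 11

11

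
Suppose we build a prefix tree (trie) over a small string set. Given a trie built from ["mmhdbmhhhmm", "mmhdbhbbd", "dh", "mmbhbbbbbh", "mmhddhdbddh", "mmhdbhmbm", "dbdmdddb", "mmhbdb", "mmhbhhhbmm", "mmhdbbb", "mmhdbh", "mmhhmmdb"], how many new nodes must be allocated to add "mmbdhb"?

The longest prefix of "mmbdhb" already in the trie is "mmb" (length 3).
Each of the 3 remaining characters creates one node.

3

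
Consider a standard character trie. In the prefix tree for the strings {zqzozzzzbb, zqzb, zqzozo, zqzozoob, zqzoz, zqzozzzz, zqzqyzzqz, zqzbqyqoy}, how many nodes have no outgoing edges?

4

A leaf is a node with no children — equivalently, the end of a word that is not a proper prefix of any other stored word.
Those words: "zqzbqyqoy", "zqzozoob", "zqzozzzzbb", "zqzqyzzqz"
Leaf count: 4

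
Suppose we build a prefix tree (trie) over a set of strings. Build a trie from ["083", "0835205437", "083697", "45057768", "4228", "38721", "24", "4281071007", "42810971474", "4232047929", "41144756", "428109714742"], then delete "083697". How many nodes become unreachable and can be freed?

After clearing the end-marker at "083697", prune upward until reaching a node still needed by another word.
The suffix "697" (3 nodes) is used only by "083697"; the node for "083" still has the child "5", so pruning stops there.
Nodes removed: 3

3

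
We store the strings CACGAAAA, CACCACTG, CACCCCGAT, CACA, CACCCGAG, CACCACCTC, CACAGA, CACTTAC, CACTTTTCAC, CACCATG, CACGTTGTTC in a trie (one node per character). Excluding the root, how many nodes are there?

44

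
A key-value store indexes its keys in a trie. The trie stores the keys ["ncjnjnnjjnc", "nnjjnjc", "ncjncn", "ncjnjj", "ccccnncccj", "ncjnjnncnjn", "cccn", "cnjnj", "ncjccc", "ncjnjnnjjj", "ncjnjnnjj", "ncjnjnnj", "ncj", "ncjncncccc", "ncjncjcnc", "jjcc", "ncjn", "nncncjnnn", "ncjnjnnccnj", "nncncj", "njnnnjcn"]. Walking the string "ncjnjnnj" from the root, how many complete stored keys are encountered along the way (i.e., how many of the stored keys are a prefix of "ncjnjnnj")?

Traverse "ncjnjnnj" character by character; count nodes along the way that are marked as word ends.
Prefixes of the query that are stored words: "ncj", "ncjn", "ncjnjnnj"
Count: 3

3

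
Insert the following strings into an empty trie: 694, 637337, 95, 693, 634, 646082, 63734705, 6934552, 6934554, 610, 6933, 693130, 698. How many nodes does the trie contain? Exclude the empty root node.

Insert word by word; a character creates a node only if that edge doesn't already exist:
  "694" → 3 new (6, 9, 4)
  "637337" → prefix "6" already present; 5 new (3, 7, 3, 3, 7)
  "95" → 2 new (9, 5)
  "693" → prefix "69" already present; 1 new (3)
  "634" → prefix "63" already present; 1 new (4)
  "646082" → prefix "6" already present; 5 new (4, 6, 0, 8, 2)
  "63734705" → prefix "6373" already present; 4 new (4, 7, 0, 5)
  "6934552" → prefix "693" already present; 4 new (4, 5, 5, 2)
  "6934554" → prefix "693455" already present; 1 new (4)
  "610" → prefix "6" already present; 2 new (1, 0)
  "6933" → prefix "693" already present; 1 new (3)
  "693130" → prefix "693" already present; 3 new (1, 3, 0)
  "698" → prefix "69" already present; 1 new (8)
Total nodes = 3 + 5 + 2 + 1 + 1 + 5 + 4 + 4 + 1 + 2 + 1 + 3 + 1 = 33

33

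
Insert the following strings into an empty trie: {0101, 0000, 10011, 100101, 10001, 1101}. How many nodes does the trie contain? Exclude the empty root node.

19

Trie structure (* marks end of a word):
(root)
├─ 0
│  ├─ 0
│  │  └─ 0
│  │     └─ 0 *
│  └─ 1
│     └─ 0
│        └─ 1 *
└─ 1
   ├─ 0
   │  └─ 0
   │     ├─ 0
   │     │  └─ 1 *
   │     └─ 1
   │        ├─ 0
   │        │  └─ 1 *
   │        └─ 1 *
   └─ 1
      └─ 0
         └─ 1 *
Counting every labelled node above: 19.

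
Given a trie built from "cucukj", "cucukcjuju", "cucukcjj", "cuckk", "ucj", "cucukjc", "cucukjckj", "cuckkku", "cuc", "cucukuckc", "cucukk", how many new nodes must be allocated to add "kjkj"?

4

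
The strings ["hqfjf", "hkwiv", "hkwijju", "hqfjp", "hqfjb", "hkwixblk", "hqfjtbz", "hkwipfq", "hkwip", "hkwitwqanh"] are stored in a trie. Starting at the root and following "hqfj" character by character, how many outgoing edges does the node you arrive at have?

4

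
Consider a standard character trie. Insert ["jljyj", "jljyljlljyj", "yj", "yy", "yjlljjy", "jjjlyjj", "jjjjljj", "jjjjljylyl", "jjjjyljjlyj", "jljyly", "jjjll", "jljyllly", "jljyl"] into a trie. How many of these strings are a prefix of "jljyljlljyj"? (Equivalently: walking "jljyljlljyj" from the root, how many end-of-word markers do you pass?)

Traverse "jljyljlljyj" character by character; count nodes along the way that are marked as word ends.
Prefixes of the query that are stored words: "jljyl", "jljyljlljyj"
Count: 2

2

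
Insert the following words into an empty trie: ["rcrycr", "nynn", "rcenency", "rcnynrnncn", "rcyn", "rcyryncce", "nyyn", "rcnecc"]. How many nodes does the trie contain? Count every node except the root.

37

Trace insertions, counting only characters that open a new branch:
  "rcrycr" → 6 new (r, c, r, y, c, r)
  "nynn" → 4 new (n, y, n, n)
  "rcenency" → prefix "rc" already present; 6 new (e, n, e, n, c, y)
  "rcnynrnncn" → prefix "rc" already present; 8 new (n, y, n, r, n, n, c, n)
  "rcyn" → prefix "rc" already present; 2 new (y, n)
  "rcyryncce" → prefix "rcy" already present; 6 new (r, y, n, c, c, e)
  "nyyn" → prefix "ny" already present; 2 new (y, n)
  "rcnecc" → prefix "rcn" already present; 3 new (e, c, c)
Total nodes = 6 + 4 + 6 + 8 + 2 + 6 + 2 + 3 = 37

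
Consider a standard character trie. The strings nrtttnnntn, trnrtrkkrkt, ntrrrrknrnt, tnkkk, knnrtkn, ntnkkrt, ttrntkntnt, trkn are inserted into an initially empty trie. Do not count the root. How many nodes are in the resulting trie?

58

Trace insertions, counting only characters that open a new branch:
  "nrtttnnntn" → 10 new (n, r, t, t, t, n, n, n, t, n)
  "trnrtrkkrkt" → 11 new (t, r, n, r, t, r, k, k, r, k, t)
  "ntrrrrknrnt" → prefix "n" already present; 10 new (t, r, r, r, r, k, n, r, n, t)
  "tnkkk" → prefix "t" already present; 4 new (n, k, k, k)
  "knnrtkn" → 7 new (k, n, n, r, t, k, n)
  "ntnkkrt" → prefix "nt" already present; 5 new (n, k, k, r, t)
  "ttrntkntnt" → prefix "t" already present; 9 new (t, r, n, t, k, n, t, n, t)
  "trkn" → prefix "tr" already present; 2 new (k, n)
Total nodes = 10 + 11 + 10 + 4 + 7 + 5 + 9 + 2 = 58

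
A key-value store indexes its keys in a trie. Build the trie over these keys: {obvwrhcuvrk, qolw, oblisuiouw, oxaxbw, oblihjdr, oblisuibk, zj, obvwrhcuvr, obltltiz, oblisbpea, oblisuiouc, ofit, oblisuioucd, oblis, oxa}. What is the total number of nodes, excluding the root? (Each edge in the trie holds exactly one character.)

For each word, the new-node count is its length minus the longest prefix already in the trie:
  "obvwrhcuvrk" → 11 new (o, b, v, w, r, h, c, u, v, r, k)
  "qolw" → 4 new (q, o, l, w)
  "oblisuiouw" → prefix "ob" already present; 8 new (l, i, s, u, i, o, u, w)
  "oxaxbw" → prefix "o" already present; 5 new (x, a, x, b, w)
  "oblihjdr" → prefix "obli" already present; 4 new (h, j, d, r)
  "oblisuibk" → prefix "oblisui" already present; 2 new (b, k)
  "zj" → 2 new (z, j)
  "obvwrhcuvr" → prefix "obvwrhcuvr" already present; 0 new (none)
  "obltltiz" → prefix "obl" already present; 5 new (t, l, t, i, z)
  "oblisbpea" → prefix "oblis" already present; 4 new (b, p, e, a)
  "oblisuiouc" → prefix "oblisuiou" already present; 1 new (c)
  "ofit" → prefix "o" already present; 3 new (f, i, t)
  "oblisuioucd" → prefix "oblisuiouc" already present; 1 new (d)
  "oblis" → prefix "oblis" already present; 0 new (none)
  "oxa" → prefix "oxa" already present; 0 new (none)
Total nodes = 11 + 4 + 8 + 5 + 4 + 2 + 2 + 0 + 5 + 4 + 1 + 3 + 1 + 0 + 0 = 50

50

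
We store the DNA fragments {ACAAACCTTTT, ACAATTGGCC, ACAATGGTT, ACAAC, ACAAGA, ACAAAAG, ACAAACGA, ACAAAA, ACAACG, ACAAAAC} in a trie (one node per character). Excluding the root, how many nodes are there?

30

Count nodes per top-level branch (shared prefixes stored once):
  'A'-branch (ACAAAA, ACAAAAC, ACAAAAG, ACAAACCTTTT, ACAAACGA, ACAAC, ACAACG, ACAAGA, ACAATGGTT, ACAATTGGCC): 30 nodes
Sum: 30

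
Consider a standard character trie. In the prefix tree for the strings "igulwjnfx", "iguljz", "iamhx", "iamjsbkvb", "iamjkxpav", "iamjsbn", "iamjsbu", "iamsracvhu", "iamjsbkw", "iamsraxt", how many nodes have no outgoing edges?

10

A leaf is a node with no children — equivalently, the end of a word that is not a proper prefix of any other stored word.
Those words: "iamhx", "iamjkxpav", "iamjsbkvb", "iamjsbkw", "iamjsbn", "iamjsbu", "iamsracvhu", "iamsraxt", "iguljz", "igulwjnfx"
Leaf count: 10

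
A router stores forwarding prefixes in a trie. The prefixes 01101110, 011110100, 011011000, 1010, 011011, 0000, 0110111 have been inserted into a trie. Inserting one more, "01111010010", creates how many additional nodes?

2

The longest prefix of "01111010010" already in the trie is "011110100" (length 9).
New nodes needed: |"01111010010"| − 9 = 11 − 9 = 2.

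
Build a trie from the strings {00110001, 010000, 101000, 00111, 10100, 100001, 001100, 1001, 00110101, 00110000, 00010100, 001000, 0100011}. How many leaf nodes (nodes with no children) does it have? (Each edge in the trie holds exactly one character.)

11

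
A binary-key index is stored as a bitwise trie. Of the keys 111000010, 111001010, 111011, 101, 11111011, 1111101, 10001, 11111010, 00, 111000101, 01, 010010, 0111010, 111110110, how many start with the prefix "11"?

Filter for entries beginning with "11":
Matches: "111000010", "111000101", "111001010", "111011", "1111101", "11111010", "11111011", "111110110"
Count: 8

8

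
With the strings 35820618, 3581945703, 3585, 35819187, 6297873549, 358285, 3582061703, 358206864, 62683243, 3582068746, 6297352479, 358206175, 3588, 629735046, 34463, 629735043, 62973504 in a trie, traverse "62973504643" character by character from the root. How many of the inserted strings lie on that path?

Traverse "62973504643" character by character; count nodes along the way that are marked as word ends.
Prefixes of the query that are stored words: "62973504", "629735046"
Count: 2

2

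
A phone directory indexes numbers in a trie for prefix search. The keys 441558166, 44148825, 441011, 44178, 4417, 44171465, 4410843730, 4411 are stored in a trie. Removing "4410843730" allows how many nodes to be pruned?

After clearing the end-marker at "4410843730", prune upward until reaching a node still needed by another word.
The suffix "843730" (6 nodes) is used only by "4410843730"; the node for "4410" still has the child "1", so pruning stops there.
Nodes removed: 6

6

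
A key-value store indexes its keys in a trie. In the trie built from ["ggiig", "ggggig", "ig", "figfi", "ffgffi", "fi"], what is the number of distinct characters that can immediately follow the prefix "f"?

Follow the path "f" to its node, then look at its outgoing edges.
Distinct next characters after "f": f, i.
That node has 2 child edges.

2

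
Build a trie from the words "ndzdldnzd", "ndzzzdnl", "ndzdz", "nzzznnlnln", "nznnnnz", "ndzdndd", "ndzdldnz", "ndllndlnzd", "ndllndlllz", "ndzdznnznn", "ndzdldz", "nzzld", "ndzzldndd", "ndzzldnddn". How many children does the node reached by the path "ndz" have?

2

Walk "ndz" from the root, arriving at one node.
Distinct next characters after "ndz": d, z.
That node has 2 child edges.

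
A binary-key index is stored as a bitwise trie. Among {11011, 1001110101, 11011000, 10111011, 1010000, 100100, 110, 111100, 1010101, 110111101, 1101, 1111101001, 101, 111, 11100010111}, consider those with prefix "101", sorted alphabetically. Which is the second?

1010000

Filter for "101…" and sort: "101", "1010000", "1010101", "10111011"
The 2nd is 1010000.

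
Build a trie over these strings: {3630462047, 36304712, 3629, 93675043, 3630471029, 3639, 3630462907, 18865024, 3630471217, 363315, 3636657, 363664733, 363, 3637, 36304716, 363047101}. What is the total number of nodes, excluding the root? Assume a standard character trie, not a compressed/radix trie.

Trace insertions, counting only characters that open a new branch:
  "3630462047" → 10 new (3, 6, 3, 0, 4, 6, 2, 0, 4, 7)
  "36304712" → prefix "36304" already present; 3 new (7, 1, 2)
  "3629" → prefix "36" already present; 2 new (2, 9)
  "93675043" → 8 new (9, 3, 6, 7, 5, 0, 4, 3)
  "3630471029" → prefix "3630471" already present; 3 new (0, 2, 9)
  "3639" → prefix "363" already present; 1 new (9)
  "3630462907" → prefix "3630462" already present; 3 new (9, 0, 7)
  "18865024" → 8 new (1, 8, 8, 6, 5, 0, 2, 4)
  "3630471217" → prefix "36304712" already present; 2 new (1, 7)
  "363315" → prefix "363" already present; 3 new (3, 1, 5)
  "3636657" → prefix "363" already present; 4 new (6, 6, 5, 7)
  "363664733" → prefix "36366" already present; 4 new (4, 7, 3, 3)
  "363" → prefix "363" already present; 0 new (none)
  "3637" → prefix "363" already present; 1 new (7)
  "36304716" → prefix "3630471" already present; 1 new (6)
  "363047101" → prefix "36304710" already present; 1 new (1)
Total nodes = 10 + 3 + 2 + 8 + 3 + 1 + 3 + 8 + 2 + 3 + 4 + 4 + 0 + 1 + 1 + 1 = 54

54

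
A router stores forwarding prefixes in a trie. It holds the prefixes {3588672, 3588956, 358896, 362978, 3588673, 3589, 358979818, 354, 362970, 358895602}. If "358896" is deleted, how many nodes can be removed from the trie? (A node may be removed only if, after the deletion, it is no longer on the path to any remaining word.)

1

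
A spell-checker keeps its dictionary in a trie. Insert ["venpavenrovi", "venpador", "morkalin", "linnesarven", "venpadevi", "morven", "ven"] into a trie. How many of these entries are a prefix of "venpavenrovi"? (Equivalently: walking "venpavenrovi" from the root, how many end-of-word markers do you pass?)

2

Traverse "venpavenrovi" character by character; count nodes along the way that are marked as word ends.
Prefixes of the query that are stored words: "ven", "venpavenrovi"
Count: 2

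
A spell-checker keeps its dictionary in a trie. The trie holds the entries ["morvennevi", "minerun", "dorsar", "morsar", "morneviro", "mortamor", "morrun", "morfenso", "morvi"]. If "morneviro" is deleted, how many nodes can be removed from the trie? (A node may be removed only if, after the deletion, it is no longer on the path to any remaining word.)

6

After clearing the end-marker at "morneviro", prune upward until reaching a node still needed by another word.
The suffix "neviro" (6 nodes) is used only by "morneviro"; the node for "mor" still has the child "v", so pruning stops there.
Nodes removed: 6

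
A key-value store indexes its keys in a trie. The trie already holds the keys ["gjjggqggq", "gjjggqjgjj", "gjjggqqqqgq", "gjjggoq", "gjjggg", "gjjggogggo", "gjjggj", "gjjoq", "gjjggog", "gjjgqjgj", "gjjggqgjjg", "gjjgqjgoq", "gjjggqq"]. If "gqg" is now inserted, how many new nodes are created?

The longest prefix of "gqg" already in the trie is "g" (length 1).
New nodes needed: |"gqg"| − 1 = 3 − 1 = 2.

2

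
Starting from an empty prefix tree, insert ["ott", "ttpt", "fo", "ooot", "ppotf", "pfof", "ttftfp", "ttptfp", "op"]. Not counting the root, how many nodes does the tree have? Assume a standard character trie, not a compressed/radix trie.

27

Insert word by word; a character creates a node only if that edge doesn't already exist:
  "ott" → 3 new (o, t, t)
  "ttpt" → 4 new (t, t, p, t)
  "fo" → 2 new (f, o)
  "ooot" → prefix "o" already present; 3 new (o, o, t)
  "ppotf" → 5 new (p, p, o, t, f)
  "pfof" → prefix "p" already present; 3 new (f, o, f)
  "ttftfp" → prefix "tt" already present; 4 new (f, t, f, p)
  "ttptfp" → prefix "ttpt" already present; 2 new (f, p)
  "op" → prefix "o" already present; 1 new (p)
Total nodes = 3 + 4 + 2 + 3 + 5 + 3 + 4 + 2 + 1 = 27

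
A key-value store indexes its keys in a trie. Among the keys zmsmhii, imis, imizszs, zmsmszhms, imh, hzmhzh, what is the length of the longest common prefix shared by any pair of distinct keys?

4

The deepest shared node is where two words last agree before diverging.
"zmsmhii" and "zmsmszhms" agree on "zmsm" (4 characters) before diverging; nothing deeper is shared.
Longest shared-prefix length: 4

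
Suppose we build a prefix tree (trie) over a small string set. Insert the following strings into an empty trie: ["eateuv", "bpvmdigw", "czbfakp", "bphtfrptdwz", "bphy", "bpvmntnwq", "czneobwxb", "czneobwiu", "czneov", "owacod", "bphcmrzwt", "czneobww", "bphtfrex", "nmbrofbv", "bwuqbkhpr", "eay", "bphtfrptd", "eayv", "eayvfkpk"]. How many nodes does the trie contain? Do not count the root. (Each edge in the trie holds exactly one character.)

83

Insert word by word; a character creates a node only if that edge doesn't already exist:
  "eateuv" → 6 new (e, a, t, e, u, v)
  "bpvmdigw" → 8 new (b, p, v, m, d, i, g, w)
  "czbfakp" → 7 new (c, z, b, f, a, k, p)
  "bphtfrptdwz" → prefix "bp" already present; 9 new (h, t, f, r, p, t, d, w, z)
  "bphy" → prefix "bph" already present; 1 new (y)
  "bpvmntnwq" → prefix "bpvm" already present; 5 new (n, t, n, w, q)
  "czneobwxb" → prefix "cz" already present; 7 new (n, e, o, b, w, x, b)
  "czneobwiu" → prefix "czneobw" already present; 2 new (i, u)
  "czneov" → prefix "czneo" already present; 1 new (v)
  "owacod" → 6 new (o, w, a, c, o, d)
  "bphcmrzwt" → prefix "bph" already present; 6 new (c, m, r, z, w, t)
  "czneobww" → prefix "czneobw" already present; 1 new (w)
  "bphtfrex" → prefix "bphtfr" already present; 2 new (e, x)
  "nmbrofbv" → 8 new (n, m, b, r, o, f, b, v)
  "bwuqbkhpr" → prefix "b" already present; 8 new (w, u, q, b, k, h, p, r)
  "eay" → prefix "ea" already present; 1 new (y)
  "bphtfrptd" → prefix "bphtfrptd" already present; 0 new (none)
  "eayv" → prefix "eay" already present; 1 new (v)
  "eayvfkpk" → prefix "eayv" already present; 4 new (f, k, p, k)
Total nodes = 6 + 8 + 7 + 9 + 1 + 5 + 7 + 2 + 1 + 6 + 6 + 1 + 2 + 8 + 8 + 1 + 0 + 1 + 4 = 83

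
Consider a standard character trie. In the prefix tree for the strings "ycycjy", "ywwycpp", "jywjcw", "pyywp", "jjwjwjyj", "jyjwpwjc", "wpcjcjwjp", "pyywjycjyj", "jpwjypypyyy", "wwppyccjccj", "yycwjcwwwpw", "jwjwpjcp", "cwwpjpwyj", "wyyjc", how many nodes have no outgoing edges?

14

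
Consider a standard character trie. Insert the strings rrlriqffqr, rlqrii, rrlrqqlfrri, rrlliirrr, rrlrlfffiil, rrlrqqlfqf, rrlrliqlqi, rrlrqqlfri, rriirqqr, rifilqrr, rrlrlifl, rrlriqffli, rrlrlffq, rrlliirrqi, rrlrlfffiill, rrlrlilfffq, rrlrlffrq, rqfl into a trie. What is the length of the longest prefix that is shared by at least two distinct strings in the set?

11

The deepest shared node is where two words last agree before diverging.
e.g. "rrlrlfffiil" and "rrlrlfffiill" share the prefix "rrlrlfffiil" of length 11; no pair shares a longer one.
Longest shared-prefix length: 11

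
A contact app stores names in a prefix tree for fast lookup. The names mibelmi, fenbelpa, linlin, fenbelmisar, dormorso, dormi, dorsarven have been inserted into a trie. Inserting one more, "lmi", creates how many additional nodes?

2

The longest prefix of "lmi" already in the trie is "l" (length 1).
New nodes needed: |"lmi"| − 1 = 3 − 1 = 2.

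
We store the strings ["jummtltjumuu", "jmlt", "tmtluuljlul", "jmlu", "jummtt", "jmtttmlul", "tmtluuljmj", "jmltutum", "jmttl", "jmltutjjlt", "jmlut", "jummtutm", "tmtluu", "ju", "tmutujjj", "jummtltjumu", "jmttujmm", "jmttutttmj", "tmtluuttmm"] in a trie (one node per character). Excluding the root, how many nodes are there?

69

Trace insertions, counting only characters that open a new branch:
  "jummtltjumuu" → 12 new (j, u, m, m, t, l, t, j, u, m, u, u)
  "jmlt" → prefix "j" already present; 3 new (m, l, t)
  "tmtluuljlul" → 11 new (t, m, t, l, u, u, l, j, l, u, l)
  "jmlu" → prefix "jml" already present; 1 new (u)
  "jummtt" → prefix "jummt" already present; 1 new (t)
  "jmtttmlul" → prefix "jm" already present; 7 new (t, t, t, m, l, u, l)
  "tmtluuljmj" → prefix "tmtluulj" already present; 2 new (m, j)
  "jmltutum" → prefix "jmlt" already present; 4 new (u, t, u, m)
  "jmttl" → prefix "jmtt" already present; 1 new (l)
  "jmltutjjlt" → prefix "jmltut" already present; 4 new (j, j, l, t)
  "jmlut" → prefix "jmlu" already present; 1 new (t)
  "jummtutm" → prefix "jummt" already present; 3 new (u, t, m)
  "tmtluu" → prefix "tmtluu" already present; 0 new (none)
  "ju" → prefix "ju" already present; 0 new (none)
  "tmutujjj" → prefix "tm" already present; 6 new (u, t, u, j, j, j)
  "jummtltjumu" → prefix "jummtltjumu" already present; 0 new (none)
  "jmttujmm" → prefix "jmtt" already present; 4 new (u, j, m, m)
  "jmttutttmj" → prefix "jmttu" already present; 5 new (t, t, t, m, j)
  "tmtluuttmm" → prefix "tmtluu" already present; 4 new (t, t, m, m)
Total nodes = 12 + 3 + 11 + 1 + 1 + 7 + 2 + 4 + 1 + 4 + 1 + 3 + 0 + 0 + 6 + 0 + 4 + 5 + 4 = 69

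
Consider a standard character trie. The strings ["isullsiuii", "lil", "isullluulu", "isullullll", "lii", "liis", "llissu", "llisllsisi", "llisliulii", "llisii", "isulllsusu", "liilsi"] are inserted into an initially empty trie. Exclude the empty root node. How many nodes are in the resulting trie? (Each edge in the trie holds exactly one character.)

50

Trace insertions, counting only characters that open a new branch:
  "isullsiuii" → 10 new (i, s, u, l, l, s, i, u, i, i)
  "lil" → 3 new (l, i, l)
  "isullluulu" → prefix "isull" already present; 5 new (l, u, u, l, u)
  "isullullll" → prefix "isull" already present; 5 new (u, l, l, l, l)
  "lii" → prefix "li" already present; 1 new (i)
  "liis" → prefix "lii" already present; 1 new (s)
  "llissu" → prefix "l" already present; 5 new (l, i, s, s, u)
  "llisllsisi" → prefix "llis" already present; 6 new (l, l, s, i, s, i)
  "llisliulii" → prefix "llisl" already present; 5 new (i, u, l, i, i)
  "llisii" → prefix "llis" already present; 2 new (i, i)
  "isulllsusu" → prefix "isulll" already present; 4 new (s, u, s, u)
  "liilsi" → prefix "lii" already present; 3 new (l, s, i)
Total nodes = 10 + 3 + 5 + 5 + 1 + 1 + 5 + 6 + 5 + 2 + 4 + 3 = 50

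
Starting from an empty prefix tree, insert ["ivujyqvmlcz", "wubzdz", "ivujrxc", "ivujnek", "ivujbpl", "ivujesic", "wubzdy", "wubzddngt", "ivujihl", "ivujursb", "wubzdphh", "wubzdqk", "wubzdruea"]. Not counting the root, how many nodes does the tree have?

Insert word by word; a character creates a node only if that edge doesn't already exist:
  "ivujyqvmlcz" → 11 new (i, v, u, j, y, q, v, m, l, c, z)
  "wubzdz" → 6 new (w, u, b, z, d, z)
  "ivujrxc" → prefix "ivuj" already present; 3 new (r, x, c)
  "ivujnek" → prefix "ivuj" already present; 3 new (n, e, k)
  "ivujbpl" → prefix "ivuj" already present; 3 new (b, p, l)
  "ivujesic" → prefix "ivuj" already present; 4 new (e, s, i, c)
  "wubzdy" → prefix "wubzd" already present; 1 new (y)
  "wubzddngt" → prefix "wubzd" already present; 4 new (d, n, g, t)
  "ivujihl" → prefix "ivuj" already present; 3 new (i, h, l)
  "ivujursb" → prefix "ivuj" already present; 4 new (u, r, s, b)
  "wubzdphh" → prefix "wubzd" already present; 3 new (p, h, h)
  "wubzdqk" → prefix "wubzd" already present; 2 new (q, k)
  "wubzdruea" → prefix "wubzd" already present; 4 new (r, u, e, a)
Total nodes = 11 + 6 + 3 + 3 + 3 + 4 + 1 + 4 + 3 + 4 + 3 + 2 + 4 = 51

51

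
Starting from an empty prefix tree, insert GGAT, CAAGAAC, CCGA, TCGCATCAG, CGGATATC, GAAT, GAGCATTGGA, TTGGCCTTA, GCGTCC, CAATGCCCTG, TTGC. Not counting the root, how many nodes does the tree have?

Count nodes per top-level branch (shared prefixes stored once):
  'C'-branch (CAAGAAC, CAATGCCCTG, CCGA, CGGATATC): 24 nodes
  'G'-branch (GAAT, GAGCATTGGA, GCGTCC, GGAT): 20 nodes
  'T'-branch (TCGCATCAG, TTGC, TTGGCCTTA): 18 nodes
Sum: 62

62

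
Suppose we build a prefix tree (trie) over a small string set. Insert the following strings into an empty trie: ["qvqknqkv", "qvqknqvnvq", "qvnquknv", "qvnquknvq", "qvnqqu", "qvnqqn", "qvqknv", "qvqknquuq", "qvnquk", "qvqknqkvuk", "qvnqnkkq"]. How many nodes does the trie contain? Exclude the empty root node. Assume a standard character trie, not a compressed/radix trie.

Trace insertions, counting only characters that open a new branch:
  "qvqknqkv" → 8 new (q, v, q, k, n, q, k, v)
  "qvqknqvnvq" → prefix "qvqknq" already present; 4 new (v, n, v, q)
  "qvnquknv" → prefix "qv" already present; 6 new (n, q, u, k, n, v)
  "qvnquknvq" → prefix "qvnquknv" already present; 1 new (q)
  "qvnqqu" → prefix "qvnq" already present; 2 new (q, u)
  "qvnqqn" → prefix "qvnqq" already present; 1 new (n)
  "qvqknv" → prefix "qvqkn" already present; 1 new (v)
  "qvqknquuq" → prefix "qvqknq" already present; 3 new (u, u, q)
  "qvnquk" → prefix "qvnquk" already present; 0 new (none)
  "qvqknqkvuk" → prefix "qvqknqkv" already present; 2 new (u, k)
  "qvnqnkkq" → prefix "qvnq" already present; 4 new (n, k, k, q)
Total nodes = 8 + 4 + 6 + 1 + 2 + 1 + 1 + 3 + 0 + 2 + 4 = 32

32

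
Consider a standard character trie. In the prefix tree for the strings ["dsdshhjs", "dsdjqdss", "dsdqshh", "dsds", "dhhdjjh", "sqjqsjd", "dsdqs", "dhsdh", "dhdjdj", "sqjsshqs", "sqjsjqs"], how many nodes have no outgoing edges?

9

A leaf is a node with no children — equivalently, the end of a word that is not a proper prefix of any other stored word.
Those words: "dhdjdj", "dhhdjjh", "dhsdh", "dsdjqdss", "dsdqshh", "dsdshhjs", "sqjqsjd", "sqjsjqs", "sqjsshqs"
Leaf count: 9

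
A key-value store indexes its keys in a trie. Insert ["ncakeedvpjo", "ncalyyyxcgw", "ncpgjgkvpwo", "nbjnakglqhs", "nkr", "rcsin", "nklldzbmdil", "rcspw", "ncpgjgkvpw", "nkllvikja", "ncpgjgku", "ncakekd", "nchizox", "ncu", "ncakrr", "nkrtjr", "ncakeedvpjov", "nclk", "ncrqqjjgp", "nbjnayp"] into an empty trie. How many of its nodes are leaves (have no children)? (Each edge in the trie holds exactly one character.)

17

A leaf is a node with no children — equivalently, the end of a word that is not a proper prefix of any other stored word.
Those words: "nbjnakglqhs", "nbjnayp", "ncakeedvpjov", "ncakekd", "ncakrr", "ncalyyyxcgw", "nchizox", "nclk", "ncpgjgku", "ncpgjgkvpwo", "ncrqqjjgp", "ncu", "nklldzbmdil", "nkllvikja", "nkrtjr", "rcsin", "rcspw"
Leaf count: 17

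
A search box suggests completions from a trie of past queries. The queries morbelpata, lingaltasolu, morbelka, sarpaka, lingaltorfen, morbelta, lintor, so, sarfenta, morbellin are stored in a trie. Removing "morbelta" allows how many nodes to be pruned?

After clearing the end-marker at "morbelta", prune upward until reaching a node still needed by another word.
The suffix "ta" (2 nodes) is used only by "morbelta"; the node for "morbel" still has the child "p", so pruning stops there.
Nodes removed: 2

2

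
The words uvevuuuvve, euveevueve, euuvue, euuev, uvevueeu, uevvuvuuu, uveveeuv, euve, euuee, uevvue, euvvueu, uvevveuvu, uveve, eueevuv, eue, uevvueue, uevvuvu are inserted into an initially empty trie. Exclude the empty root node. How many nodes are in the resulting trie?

Insert word by word; a character creates a node only if that edge doesn't already exist:
  "uvevuuuvve" → 10 new (u, v, e, v, u, u, u, v, v, e)
  "euveevueve" → 10 new (e, u, v, e, e, v, u, e, v, e)
  "euuvue" → prefix "eu" already present; 4 new (u, v, u, e)
  "euuev" → prefix "euu" already present; 2 new (e, v)
  "uvevueeu" → prefix "uvevu" already present; 3 new (e, e, u)
  "uevvuvuuu" → prefix "u" already present; 8 new (e, v, v, u, v, u, u, u)
  "uveveeuv" → prefix "uvev" already present; 4 new (e, e, u, v)
  "euve" → prefix "euve" already present; 0 new (none)
  "euuee" → prefix "euue" already present; 1 new (e)
  "uevvue" → prefix "uevvu" already present; 1 new (e)
  "euvvueu" → prefix "euv" already present; 4 new (v, u, e, u)
  "uvevveuvu" → prefix "uvev" already present; 5 new (v, e, u, v, u)
  "uveve" → prefix "uveve" already present; 0 new (none)
  "eueevuv" → prefix "eu" already present; 5 new (e, e, v, u, v)
  "eue" → prefix "eue" already present; 0 new (none)
  "uevvueue" → prefix "uevvue" already present; 2 new (u, e)
  "uevvuvu" → prefix "uevvuvu" already present; 0 new (none)
Total nodes = 10 + 10 + 4 + 2 + 3 + 8 + 4 + 0 + 1 + 1 + 4 + 5 + 0 + 5 + 0 + 2 + 0 = 59

59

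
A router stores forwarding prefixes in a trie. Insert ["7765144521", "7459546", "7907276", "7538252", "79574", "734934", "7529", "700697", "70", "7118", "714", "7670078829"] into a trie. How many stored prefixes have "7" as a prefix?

12

Filter for entries beginning with "7":
Words under "7": 70, 700697, 7118, 714, 734934, 7459546, 7529, 7538252, 7670078829, 7765144521, 7907276, 79574
Count: 12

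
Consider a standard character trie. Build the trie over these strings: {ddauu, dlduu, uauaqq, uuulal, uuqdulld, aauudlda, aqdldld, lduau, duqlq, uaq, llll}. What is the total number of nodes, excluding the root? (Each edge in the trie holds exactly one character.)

Count nodes per top-level branch (shared prefixes stored once):
  'a'-branch (aauudlda, aqdldld): 14 nodes
  'd'-branch (ddauu, dlduu, duqlq): 13 nodes
  'l'-branch (lduau, llll): 8 nodes
  'u'-branch (uaq, uauaqq, uuqdulld, uuulal): 18 nodes
Sum: 53

53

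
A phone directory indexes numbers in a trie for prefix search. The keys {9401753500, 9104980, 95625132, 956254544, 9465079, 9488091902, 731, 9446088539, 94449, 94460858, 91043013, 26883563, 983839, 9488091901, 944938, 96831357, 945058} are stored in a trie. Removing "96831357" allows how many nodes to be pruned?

7

A node on "96831357"'s path can go only if nothing else ends at it or branches off below it.
The suffix "6831357" (7 nodes) is used only by "96831357"; the node for "9" still has the child "4", so pruning stops there.
Nodes removed: 7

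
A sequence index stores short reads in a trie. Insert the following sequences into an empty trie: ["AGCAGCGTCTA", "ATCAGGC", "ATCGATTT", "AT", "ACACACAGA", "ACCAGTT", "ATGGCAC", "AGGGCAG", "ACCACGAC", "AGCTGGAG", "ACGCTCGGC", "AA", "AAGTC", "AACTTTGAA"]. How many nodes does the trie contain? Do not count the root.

Trace insertions, counting only characters that open a new branch:
  "AGCAGCGTCTA" → 11 new (A, G, C, A, G, C, G, T, C, T, A)
  "ATCAGGC" → prefix "A" already present; 6 new (T, C, A, G, G, C)
  "ATCGATTT" → prefix "ATC" already present; 5 new (G, A, T, T, T)
  "AT" → prefix "AT" already present; 0 new (none)
  "ACACACAGA" → prefix "A" already present; 8 new (C, A, C, A, C, A, G, A)
  "ACCAGTT" → prefix "AC" already present; 5 new (C, A, G, T, T)
  "ATGGCAC" → prefix "AT" already present; 5 new (G, G, C, A, C)
  "AGGGCAG" → prefix "AG" already present; 5 new (G, G, C, A, G)
  "ACCACGAC" → prefix "ACCA" already present; 4 new (C, G, A, C)
  "AGCTGGAG" → prefix "AGC" already present; 5 new (T, G, G, A, G)
  "ACGCTCGGC" → prefix "AC" already present; 7 new (G, C, T, C, G, G, C)
  "AA" → prefix "A" already present; 1 new (A)
  "AAGTC" → prefix "AA" already present; 3 new (G, T, C)
  "AACTTTGAA" → prefix "AA" already present; 7 new (C, T, T, T, G, A, A)
Total nodes = 11 + 6 + 5 + 0 + 8 + 5 + 5 + 5 + 4 + 5 + 7 + 1 + 3 + 7 = 72

72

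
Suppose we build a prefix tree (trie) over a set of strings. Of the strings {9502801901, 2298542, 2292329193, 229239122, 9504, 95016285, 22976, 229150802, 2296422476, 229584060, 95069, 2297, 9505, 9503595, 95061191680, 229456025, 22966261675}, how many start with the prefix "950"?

7

Walk to "950"; the words in its subtree are exactly those with that prefix.
Matches: "95016285", "9502801901", "9503595", "9504", "9505", "95061191680", "95069"
Count: 7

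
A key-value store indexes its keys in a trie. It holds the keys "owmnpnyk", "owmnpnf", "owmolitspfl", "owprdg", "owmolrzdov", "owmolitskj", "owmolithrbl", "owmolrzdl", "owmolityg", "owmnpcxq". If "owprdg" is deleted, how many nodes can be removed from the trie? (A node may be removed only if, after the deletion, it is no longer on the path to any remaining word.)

4

Walk "owprdg" from the leaf back toward the root, removing each node that no remaining word uses.
The suffix "prdg" (4 nodes) is used only by "owprdg"; the node for "ow" still has the child "m", so pruning stops there.
Nodes removed: 4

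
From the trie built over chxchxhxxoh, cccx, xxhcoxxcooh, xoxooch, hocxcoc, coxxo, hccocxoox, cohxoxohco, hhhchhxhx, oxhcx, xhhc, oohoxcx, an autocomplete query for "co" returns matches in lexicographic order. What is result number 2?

coxxo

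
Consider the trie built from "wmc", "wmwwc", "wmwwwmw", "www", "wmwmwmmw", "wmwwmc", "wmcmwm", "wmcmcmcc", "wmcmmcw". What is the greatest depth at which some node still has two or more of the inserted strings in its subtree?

Look for the deepest trie node that still has at least two words in its subtree.
"wmcmcmcc" and "wmcmmcw" agree on "wmcm" (4 characters) before diverging; nothing deeper is shared.
Longest shared-prefix length: 4

4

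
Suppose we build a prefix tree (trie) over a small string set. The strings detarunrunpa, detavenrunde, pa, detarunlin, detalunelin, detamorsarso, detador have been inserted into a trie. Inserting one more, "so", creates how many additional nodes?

No existing word starts with "s", so every character of "so" needs a new node.
2 − 0 = 2 new nodes.

2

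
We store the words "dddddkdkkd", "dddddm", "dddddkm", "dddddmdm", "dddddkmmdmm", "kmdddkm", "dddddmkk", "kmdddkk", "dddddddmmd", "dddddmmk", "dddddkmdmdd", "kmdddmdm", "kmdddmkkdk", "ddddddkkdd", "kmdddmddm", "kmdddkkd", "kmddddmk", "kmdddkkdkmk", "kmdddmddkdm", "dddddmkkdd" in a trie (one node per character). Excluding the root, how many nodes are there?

Count nodes per top-level branch (shared prefixes stored once):
  'd'-branch (dddddddmmd, ddddddkkdd, dddddkdkkd, dddddkm, dddddkmdmdd, dddddkmmdmm, dddddm, dddddmdm, dddddmkk, dddddmkkdd, dddddmmk): 37 nodes
  'k'-branch (kmddddmk, kmdddkk, kmdddkkd, kmdddkkdkmk, kmdddkm, kmdddmddkdm, kmdddmddm, kmdddmdm, kmdddmkkdk): 27 nodes
Sum: 64

64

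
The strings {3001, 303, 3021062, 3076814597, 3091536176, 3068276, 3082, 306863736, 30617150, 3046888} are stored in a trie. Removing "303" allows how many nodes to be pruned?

1

A node on "303"'s path can go only if nothing else ends at it or branches off below it.
The suffix "3" (1 node) is used only by "303"; the node for "30" still has the child "0", so pruning stops there.
Nodes removed: 1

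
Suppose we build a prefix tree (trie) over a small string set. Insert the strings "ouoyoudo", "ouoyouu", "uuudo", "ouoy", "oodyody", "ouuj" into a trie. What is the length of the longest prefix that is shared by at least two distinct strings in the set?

The deepest shared node is where two words last agree before diverging.
"ouoyoudo" and "ouoyouu" agree on "ouoyou" (6 characters) before diverging; nothing deeper is shared.
Longest shared-prefix length: 6

6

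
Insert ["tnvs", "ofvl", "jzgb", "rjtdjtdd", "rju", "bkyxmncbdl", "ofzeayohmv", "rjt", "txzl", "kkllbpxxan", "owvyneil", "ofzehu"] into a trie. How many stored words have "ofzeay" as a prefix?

1

Walk to "ofzeay"; the words in its subtree are exactly those with that prefix.
Words under "ofzeay": ofzeayohmv
Count: 1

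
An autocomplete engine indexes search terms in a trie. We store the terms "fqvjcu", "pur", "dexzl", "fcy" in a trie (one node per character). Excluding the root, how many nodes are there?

16

For each word, the new-node count is its length minus the longest prefix already in the trie:
  "fqvjcu" → 6 new (f, q, v, j, c, u)
  "pur" → 3 new (p, u, r)
  "dexzl" → 5 new (d, e, x, z, l)
  "fcy" → prefix "f" already present; 2 new (c, y)
Total nodes = 6 + 3 + 5 + 2 = 16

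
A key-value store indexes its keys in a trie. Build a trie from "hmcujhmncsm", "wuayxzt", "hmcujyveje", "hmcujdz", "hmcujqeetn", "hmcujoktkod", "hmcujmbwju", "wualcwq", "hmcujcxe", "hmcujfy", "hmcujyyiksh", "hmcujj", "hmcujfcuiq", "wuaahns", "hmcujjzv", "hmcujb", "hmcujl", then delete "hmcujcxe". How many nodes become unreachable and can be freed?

3

Walk "hmcujcxe" from the leaf back toward the root, removing each node that no remaining word uses.
The suffix "cxe" (3 nodes) is used only by "hmcujcxe"; the node for "hmcuj" still has the child "h", so pruning stops there.
Nodes removed: 3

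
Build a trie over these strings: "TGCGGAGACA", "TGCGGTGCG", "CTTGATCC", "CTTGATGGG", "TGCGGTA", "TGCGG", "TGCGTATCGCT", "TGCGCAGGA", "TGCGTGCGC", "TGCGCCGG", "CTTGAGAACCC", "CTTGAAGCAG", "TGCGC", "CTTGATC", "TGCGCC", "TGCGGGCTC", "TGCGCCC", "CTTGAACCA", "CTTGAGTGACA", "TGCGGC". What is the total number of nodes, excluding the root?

70

For each word, the new-node count is its length minus the longest prefix already in the trie:
  "TGCGGAGACA" → 10 new (T, G, C, G, G, A, G, A, C, A)
  "TGCGGTGCG" → prefix "TGCGG" already present; 4 new (T, G, C, G)
  "CTTGATCC" → 8 new (C, T, T, G, A, T, C, C)
  "CTTGATGGG" → prefix "CTTGAT" already present; 3 new (G, G, G)
  "TGCGGTA" → prefix "TGCGGT" already present; 1 new (A)
  "TGCGG" → prefix "TGCGG" already present; 0 new (none)
  "TGCGTATCGCT" → prefix "TGCG" already present; 7 new (T, A, T, C, G, C, T)
  "TGCGCAGGA" → prefix "TGCG" already present; 5 new (C, A, G, G, A)
  "TGCGTGCGC" → prefix "TGCGT" already present; 4 new (G, C, G, C)
  "TGCGCCGG" → prefix "TGCGC" already present; 3 new (C, G, G)
  "CTTGAGAACCC" → prefix "CTTGA" already present; 6 new (G, A, A, C, C, C)
  "CTTGAAGCAG" → prefix "CTTGA" already present; 5 new (A, G, C, A, G)
  "TGCGC" → prefix "TGCGC" already present; 0 new (none)
  "CTTGATC" → prefix "CTTGATC" already present; 0 new (none)
  "TGCGCC" → prefix "TGCGCC" already present; 0 new (none)
  "TGCGGGCTC" → prefix "TGCGG" already present; 4 new (G, C, T, C)
  "TGCGCCC" → prefix "TGCGCC" already present; 1 new (C)
  "CTTGAACCA" → prefix "CTTGAA" already present; 3 new (C, C, A)
  "CTTGAGTGACA" → prefix "CTTGAG" already present; 5 new (T, G, A, C, A)
  "TGCGGC" → prefix "TGCGG" already present; 1 new (C)
Total nodes = 10 + 4 + 8 + 3 + 1 + 0 + 7 + 5 + 4 + 3 + 6 + 5 + 0 + 0 + 0 + 4 + 1 + 3 + 5 + 1 = 70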